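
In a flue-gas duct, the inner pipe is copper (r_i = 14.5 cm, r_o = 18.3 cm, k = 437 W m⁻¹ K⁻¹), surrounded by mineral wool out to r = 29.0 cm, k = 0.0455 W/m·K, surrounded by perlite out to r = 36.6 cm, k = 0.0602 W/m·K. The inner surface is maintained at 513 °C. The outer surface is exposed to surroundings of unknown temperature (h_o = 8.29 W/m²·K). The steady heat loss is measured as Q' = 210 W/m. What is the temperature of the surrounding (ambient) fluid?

T_out = 34.6 °C

Series resistances:
  R'_copper = ln(0.183/0.145)/(2πk) = 0.2328/(2π·437) = 8.477×10^-5 m·K/W
  R'_mineral wool = ln(0.290/0.183)/(2πk) = 0.4604/(2π·0.0455) = 1.610 m·K/W
  R'_perlite = ln(0.366/0.290)/(2πk) = 0.2328/(2π·0.0602) = 0.6153 m·K/W
  R'_conv,out = 1/(2πr h) = 1/(2π·0.366·8.29) = 0.05245 m·K/W
ΣR = 2.278 m·K/W
ΔT = Q'·ΣR = 210 × 2.278 = 478.4 K
Heat flows outward, so T_out = T_in − ΔT = 513 − 478.4 = 34.6 °C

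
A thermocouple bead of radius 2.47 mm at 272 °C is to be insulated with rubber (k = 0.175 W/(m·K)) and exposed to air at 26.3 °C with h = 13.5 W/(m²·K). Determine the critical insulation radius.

r_cr = 2.59 cm

For a sphere, r_cr = 2k_ins/h = 2·0.175/13.5 = 0.0259 m = 2.59 cm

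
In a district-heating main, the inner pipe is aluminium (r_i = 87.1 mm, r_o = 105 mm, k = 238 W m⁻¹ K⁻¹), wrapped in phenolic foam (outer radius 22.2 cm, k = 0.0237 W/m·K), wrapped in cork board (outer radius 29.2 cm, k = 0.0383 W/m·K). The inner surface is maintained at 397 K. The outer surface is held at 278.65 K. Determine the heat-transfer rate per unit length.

Series thermal resistances, inner to outer:
  R'_aluminium = ln(0.105/0.0871)/(2πk) = 0.1869/(2π·238) = 1.250×10^-4 m·K/W
  R'_phenolic foam = ln(0.222/0.105)/(2πk) = 0.7487/(2π·0.0237) = 5.028 m·K/W
  R'_cork board = ln(0.292/0.222)/(2πk) = 0.2741/(2π·0.0383) = 1.139 m·K/W
ΣR = 1.250×10^-4 + 5.028 + 1.139 = 6.167 m·K/W
Q' = ΔT/ΣR = (397 K − 278.65 K)/6.167 = 19.2 W/m

Q' = 19.2 W/m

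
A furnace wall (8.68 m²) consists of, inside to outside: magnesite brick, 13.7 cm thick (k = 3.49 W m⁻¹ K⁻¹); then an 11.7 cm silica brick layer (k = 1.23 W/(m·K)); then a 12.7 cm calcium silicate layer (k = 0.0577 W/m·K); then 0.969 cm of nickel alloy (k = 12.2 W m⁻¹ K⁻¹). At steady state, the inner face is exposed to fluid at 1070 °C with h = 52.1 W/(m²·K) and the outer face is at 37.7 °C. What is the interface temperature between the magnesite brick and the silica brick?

T = 1044 °C

Series thermal resistances, inner to outer:
  R_conv,in = 1/(hA) = 1/(52.1·8.68) = 0.002211 K/W
  R_magnesite brick = L/(kA) = 0.137/(3.49·8.68) = 0.004522 K/W
  R_silica brick = L/(kA) = 0.117/(1.23·8.68) = 0.01096 K/W
  R_calcium silicate = L/(kA) = 0.127/(0.0577·8.68) = 0.2536 K/W
  R_nickel alloy = L/(kA) = 0.00969/(12.2·8.68) = 9.150×10^-5 K/W
ΣR = 0.002211 + 0.004522 + 0.01096 + 0.2536 + 9.150×10^-5 = 0.2714 K/W
Q = ΔT/ΣR = (1070 °C − 37.7 °C)/0.2714 = 3804 W
From the inner boundary to the magnesite brick/silica brick interface, ΣR_partial = 0.006733 K/W.
T_interface = T_in − Q·ΣR_partial = 1070 °C − (3804)(0.006733) = 1044 °C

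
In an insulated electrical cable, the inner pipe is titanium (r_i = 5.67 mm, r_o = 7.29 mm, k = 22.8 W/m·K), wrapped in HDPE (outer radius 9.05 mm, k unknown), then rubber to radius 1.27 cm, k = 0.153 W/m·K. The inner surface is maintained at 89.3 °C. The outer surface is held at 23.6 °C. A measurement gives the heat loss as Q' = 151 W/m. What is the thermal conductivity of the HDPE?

k = 0.426 W/m·K

ΣR = ΔT/Q' = |89.3 − 23.6|/151 = 0.4351 m·K/W
Known resistances:
  R'_titanium = ln(0.00729/0.00567)/(2πk) = 0.2513/(2π·22.8) = 0.001754 m·K/W
  R'_rubber = ln(0.0127/0.00905)/(2πk) = 0.3388/(2π·0.153) = 0.3525 m·K/W
R_HDPE = ΣR − ΣR_known = 0.4351 − 0.3543 = 0.08080 m·K/W
ln(r₂/r₁)/(2πk) = 0.08080 ⇒ k = 0.2163/(2π·0.08080) = 0.426 W/m·K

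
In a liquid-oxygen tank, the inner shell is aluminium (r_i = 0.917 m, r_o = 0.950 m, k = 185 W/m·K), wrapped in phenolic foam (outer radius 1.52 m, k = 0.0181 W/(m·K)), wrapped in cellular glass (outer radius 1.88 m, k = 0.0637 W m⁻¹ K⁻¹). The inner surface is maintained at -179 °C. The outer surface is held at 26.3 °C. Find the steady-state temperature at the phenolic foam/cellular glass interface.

T = 9.2 °C

Series thermal resistances, inner to outer:
  R_aluminium = (1/0.917 − 1/0.950)/(4πk) = 0.03788/(4π·185) = 1.629×10^-5 K/W
  R_phenolic foam = (1/0.950 − 1/1.52)/(4πk) = 0.3947/(4π·0.0181) = 1.735 K/W
  R_cellular glass = (1/1.52 − 1/1.88)/(4πk) = 0.1260/(4π·0.0637) = 0.1574 K/W
ΣR = 1.629×10^-5 + 1.735 + 0.1574 = 1.892 K/W
Q = ΔT/ΣR = (-179 °C − 26.3 °C)/1.892 = -108.5 W
From the inner boundary to the phenolic foam/cellular glass interface, ΣR_partial = 1.735 K/W.
T_interface = T_in − Q·ΣR_partial = -179 °C − (-108.5)(1.735) = 9.2 °C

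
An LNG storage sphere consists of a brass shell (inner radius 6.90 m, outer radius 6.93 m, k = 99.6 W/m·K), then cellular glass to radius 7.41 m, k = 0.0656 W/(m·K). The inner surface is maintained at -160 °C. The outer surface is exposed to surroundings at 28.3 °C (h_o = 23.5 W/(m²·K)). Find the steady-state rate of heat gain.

Q = 16500 W

Treat each layer as a resistance in series:
  R_brass = (1/6.90 − 1/6.93)/(4πk) = 6.274×10^-4/(4π·99.6) = 5.013×10^-7 K/W
  R_cellular glass = (1/6.93 − 1/7.41)/(4πk) = 0.009347/(4π·0.0656) = 0.01134 K/W
  R_conv,out = 1/(4πr²h) = 1/(4π·7.41²·23.5) = 6.167×10^-5 K/W
ΣR = 5.013×10^-7 + 0.01134 + 6.167×10^-5 = 0.01140 K/W
Q = ΔT/ΣR = (-160 °C − 28.3 °C)/0.01140 = -16500 W
(Negative Q ⇒ heat flows inward; heat gain = 16500 W.)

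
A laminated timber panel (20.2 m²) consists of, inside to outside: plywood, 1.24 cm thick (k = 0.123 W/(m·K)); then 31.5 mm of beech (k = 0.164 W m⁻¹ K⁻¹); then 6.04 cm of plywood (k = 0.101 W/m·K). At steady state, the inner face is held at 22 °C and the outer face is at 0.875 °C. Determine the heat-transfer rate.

Q = 479 W

Series thermal resistances, inner to outer:
  R_plywood = L/(kA) = 0.0124/(0.123·20.2) = 0.004991 K/W
  R_beech = L/(kA) = 0.0315/(0.164·20.2) = 0.009509 K/W
  R_plywood = L/(kA) = 0.0604/(0.101·20.2) = 0.02960 K/W
ΣR = 0.004991 + 0.009509 + 0.02960 = 0.04410 K/W
Q = ΔT/ΣR = (22 °C − 0.875 °C)/0.04410 = 479 W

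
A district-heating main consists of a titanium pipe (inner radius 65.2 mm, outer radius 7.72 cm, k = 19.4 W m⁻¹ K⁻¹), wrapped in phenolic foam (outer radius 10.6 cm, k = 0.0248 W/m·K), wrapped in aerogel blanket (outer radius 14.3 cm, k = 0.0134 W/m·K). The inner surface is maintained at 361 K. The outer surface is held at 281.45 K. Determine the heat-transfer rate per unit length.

Q' = 14.2 W/m

Resistance network (inner→outer):
  R'_titanium = ln(0.0772/0.0652)/(2πk) = 0.1689/(2π·19.4) = 0.001386 m·K/W
  R'_phenolic foam = ln(0.106/0.0772)/(2πk) = 0.3170/(2π·0.0248) = 2.035 m·K/W
  R'_aerogel blanket = ln(0.143/0.106)/(2πk) = 0.2994/(2π·0.0134) = 3.556 m·K/W
ΣR = 0.001386 + 2.035 + 3.556 = 5.592 m·K/W
Q' = ΔT/ΣR = (361 K − 281.45 K)/5.592 = 14.2 W/m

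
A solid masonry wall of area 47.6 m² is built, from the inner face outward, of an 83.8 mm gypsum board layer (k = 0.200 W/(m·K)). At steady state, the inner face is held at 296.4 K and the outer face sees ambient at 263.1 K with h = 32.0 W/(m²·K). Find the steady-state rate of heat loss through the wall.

Series thermal resistances, inner to outer:
  R_gypsum board = L/(kA) = 0.0838/(0.200·47.6) = 0.008803 K/W
  R_conv,out = 1/(hA) = 1/(32.0·47.6) = 6.565×10^-4 K/W
ΣR = 0.008803 + 6.565×10^-4 = 0.009459 K/W
Q = ΔT/ΣR = (296.4 K − 263.1 K)/0.009459 = 3520 W

Q = 3.52 kW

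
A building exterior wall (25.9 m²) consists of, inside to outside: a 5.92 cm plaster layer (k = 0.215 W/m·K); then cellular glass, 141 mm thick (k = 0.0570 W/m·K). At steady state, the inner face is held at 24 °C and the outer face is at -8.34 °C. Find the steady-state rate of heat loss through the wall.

Series thermal resistances, inner to outer:
  R_plaster = L/(kA) = 0.0592/(0.215·25.9) = 0.01063 K/W
  R_cellular glass = L/(kA) = 0.141/(0.0570·25.9) = 0.09551 K/W
ΣR = 0.01063 + 0.09551 = 0.1061 K/W
Q = ΔT/ΣR = (24 °C − -8.34 °C)/0.1061 = 305 W

Q = 305 W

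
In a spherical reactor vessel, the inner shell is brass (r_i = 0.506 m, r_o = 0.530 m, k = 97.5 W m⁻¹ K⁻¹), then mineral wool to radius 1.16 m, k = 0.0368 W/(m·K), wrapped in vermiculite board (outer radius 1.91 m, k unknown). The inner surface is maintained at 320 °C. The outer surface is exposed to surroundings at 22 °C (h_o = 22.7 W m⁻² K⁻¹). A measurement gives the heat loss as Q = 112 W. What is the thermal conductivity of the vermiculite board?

k = 0.0607 W/m·K

ΣR = ΔT/Q = |320 − 22|/112 = 2.661 K/W
Known resistances:
  R_brass = (1/0.506 − 1/0.530)/(4πk) = 0.08949/(4π·97.5) = 7.304×10^-5 K/W
  R_mineral wool = (1/0.530 − 1/1.16)/(4πk) = 1.025/(4π·0.0368) = 2.216 K/W
  R_conv,out = 1/(4πr²h) = 1/(4π·1.91²·22.7) = 9.609×10^-4 K/W
R_vermiculite board = ΣR − ΣR_known = 2.661 − 2.217 = 0.4440 K/W
(1/r₁−1/r₂)/(4πk) = 0.4440 ⇒ k = 0.3385/(4π·0.4440) = 0.0607 W/m·K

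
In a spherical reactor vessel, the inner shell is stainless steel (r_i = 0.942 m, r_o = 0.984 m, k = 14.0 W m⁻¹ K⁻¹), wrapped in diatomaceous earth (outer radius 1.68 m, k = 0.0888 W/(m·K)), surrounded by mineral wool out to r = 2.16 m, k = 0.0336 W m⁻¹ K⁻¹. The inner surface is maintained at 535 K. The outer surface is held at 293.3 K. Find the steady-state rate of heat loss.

Resistance network (inner→outer):
  R_stainless steel = (1/0.942 − 1/0.984)/(4πk) = 0.04531/(4π·14.0) = 2.576×10^-4 K/W
  R_diatomaceous earth = (1/0.984 − 1/1.68)/(4πk) = 0.4210/(4π·0.0888) = 0.3773 K/W
  R_mineral wool = (1/1.68 − 1/2.16)/(4πk) = 0.1323/(4π·0.0336) = 0.3133 K/W
ΣR = 2.576×10^-4 + 0.3773 + 0.3133 = 0.6909 K/W
Q = ΔT/ΣR = (535 K − 293.3 K)/0.6909 = 350 W

Q = 350 W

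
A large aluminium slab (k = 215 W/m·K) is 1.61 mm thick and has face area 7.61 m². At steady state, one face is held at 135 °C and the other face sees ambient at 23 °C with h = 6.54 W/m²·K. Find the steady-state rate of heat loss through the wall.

Q = 5570 W

Series thermal resistances, inner to outer:
  R_aluminium = L/(kA) = 0.00161/(215·7.61) = 9.840×10^-7 K/W
  R_conv,out = 1/(hA) = 1/(6.54·7.61) = 0.02009 K/W
ΣR = 9.840×10^-7 + 0.02009 = 0.02009 K/W
Q = ΔT/ΣR = (135 °C − 23 °C)/0.02009 = 5570 W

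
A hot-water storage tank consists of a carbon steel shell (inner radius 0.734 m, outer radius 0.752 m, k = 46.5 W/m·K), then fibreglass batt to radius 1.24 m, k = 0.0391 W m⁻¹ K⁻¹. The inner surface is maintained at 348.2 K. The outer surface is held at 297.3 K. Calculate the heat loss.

Resistance network (inner→outer):
  R_carbon steel = (1/0.734 − 1/0.752)/(4πk) = 0.03261/(4π·46.5) = 5.581×10^-5 K/W
  R_fibreglass batt = (1/0.752 − 1/1.24)/(4πk) = 0.5233/(4π·0.0391) = 1.065 K/W
ΣR = 5.581×10^-5 + 1.065 = 1.065 K/W
Q = ΔT/ΣR = (348.2 K − 297.3 K)/1.065 = 47.8 W

Q = 47.8 W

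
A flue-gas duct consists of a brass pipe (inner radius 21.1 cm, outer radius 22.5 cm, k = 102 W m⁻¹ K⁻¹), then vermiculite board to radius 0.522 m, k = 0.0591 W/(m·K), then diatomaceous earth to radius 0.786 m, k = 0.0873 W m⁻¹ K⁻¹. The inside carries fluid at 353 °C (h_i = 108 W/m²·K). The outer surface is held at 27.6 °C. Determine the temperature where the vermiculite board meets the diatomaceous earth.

Resistance network (inner→outer):
  R'_conv,in = 1/(2πr h) = 1/(2π·0.211·108) = 0.006984 m·K/W
  R'_brass = ln(0.225/0.211)/(2πk) = 0.06424/(2π·102) = 1.002×10^-4 m·K/W
  R'_vermiculite board = ln(0.522/0.225)/(2πk) = 0.8416/(2π·0.0591) = 2.266 m·K/W
  R'_diatomaceous earth = ln(0.786/0.522)/(2πk) = 0.4093/(2π·0.0873) = 0.7462 m·K/W
ΣR = 0.006984 + 1.002×10^-4 + 2.266 + 0.7462 = 3.019 m·K/W
Q' = ΔT/ΣR = (353 °C − 27.6 °C)/3.019 = 107.8 W/m
From the inner boundary to the vermiculite board/diatomaceous earth interface, ΣR_partial = 2.273 m·K/W.
T_interface = T_in − Q'·ΣR_partial = 353 °C − (107.8)(2.273) = 108 °C

T = 108 °C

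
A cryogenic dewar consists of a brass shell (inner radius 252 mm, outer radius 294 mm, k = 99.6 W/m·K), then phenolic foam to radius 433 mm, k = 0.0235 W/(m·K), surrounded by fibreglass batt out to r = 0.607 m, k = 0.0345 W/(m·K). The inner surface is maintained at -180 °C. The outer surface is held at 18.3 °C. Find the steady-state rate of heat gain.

Q = 38.0 W

Resistance network (inner→outer):
  R_brass = (1/0.252 − 1/0.294)/(4πk) = 0.5669/(4π·99.6) = 4.529×10^-4 K/W
  R_phenolic foam = (1/0.294 − 1/0.433)/(4πk) = 1.092/(4π·0.0235) = 3.697 K/W
  R_fibreglass batt = (1/0.433 − 1/0.607)/(4πk) = 0.6620/(4π·0.0345) = 1.527 K/W
ΣR = 4.529×10^-4 + 3.697 + 1.527 = 5.224 K/W
Q = ΔT/ΣR = (-180 °C − 18.3 °C)/5.224 = -38.0 W
(Negative Q ⇒ heat flows inward; heat gain = 38.0 W.)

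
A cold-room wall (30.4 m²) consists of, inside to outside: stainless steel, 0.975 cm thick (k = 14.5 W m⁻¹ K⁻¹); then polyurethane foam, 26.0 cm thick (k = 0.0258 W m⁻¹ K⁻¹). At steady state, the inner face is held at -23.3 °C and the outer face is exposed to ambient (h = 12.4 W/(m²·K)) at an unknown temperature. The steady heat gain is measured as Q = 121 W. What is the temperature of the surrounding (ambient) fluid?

Series resistances:
  R_stainless steel = L/(kA) = 0.00975/(14.5·30.4) = 2.212×10^-5 K/W
  R_polyurethane foam = L/(kA) = 0.260/(0.0258·30.4) = 0.3315 K/W
  R_conv,out = 1/(hA) = 1/(12.4·30.4) = 0.002653 K/W
ΣR = 0.3342 K/W
ΔT = Q·ΣR = 121 × 0.3342 = 40.44 K
Heat flows inward, so T_out = T_in + ΔT = -23.3 + 40.44 = 17.1 °C

T_out = 17.1 °C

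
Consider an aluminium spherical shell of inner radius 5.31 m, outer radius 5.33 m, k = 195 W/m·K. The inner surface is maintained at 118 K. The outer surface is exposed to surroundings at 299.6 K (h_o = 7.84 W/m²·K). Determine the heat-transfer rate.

Q = 508 kW

Treat each layer as a resistance in series:
  R_aluminium = (1/5.31 − 1/5.33)/(4πk) = 7.067×10^-4/(4π·195) = 2.884×10^-7 K/W
  R_conv,out = 1/(4πr²h) = 1/(4π·5.33²·7.84) = 3.573×10^-4 K/W
ΣR = 2.884×10^-7 + 3.573×10^-4 = 3.576×10^-4 K/W
Q = ΔT/ΣR = (118 K − 299.6 K)/3.576×10^-4 = -5.08×10^5 W
(Negative Q ⇒ heat flows inward; heat gain = 5.08×10^5 W.)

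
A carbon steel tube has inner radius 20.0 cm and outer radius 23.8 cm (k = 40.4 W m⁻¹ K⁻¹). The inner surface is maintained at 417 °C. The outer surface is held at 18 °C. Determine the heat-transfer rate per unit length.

Q' = 5.82×10^5 W/m

Q' = 2πk·ΔT/ln(r₂/r₁) = 2π × 40.4 × 399 / ln(0.238/0.200) = 5.82×10^5 W/m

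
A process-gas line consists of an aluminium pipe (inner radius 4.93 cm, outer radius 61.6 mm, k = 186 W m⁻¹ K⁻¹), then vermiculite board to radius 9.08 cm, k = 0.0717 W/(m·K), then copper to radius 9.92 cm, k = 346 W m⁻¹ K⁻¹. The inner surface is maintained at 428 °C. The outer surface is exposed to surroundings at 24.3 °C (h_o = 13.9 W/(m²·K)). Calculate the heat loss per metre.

Q' = 413 W/m

Treat each layer as a resistance in series:
  R'_aluminium = ln(0.0616/0.0493)/(2πk) = 0.2227/(2π·186) = 1.906×10^-4 m·K/W
  R'_vermiculite board = ln(0.0908/0.0616)/(2πk) = 0.3880/(2π·0.0717) = 0.8613 m·K/W
  R'_copper = ln(0.0992/0.0908)/(2πk) = 0.08848/(2π·346) = 4.070×10^-5 m·K/W
  R'_conv,out = 1/(2πr h) = 1/(2π·0.0992·13.9) = 0.1154 m·K/W
ΣR = 1.906×10^-4 + 0.8613 + 4.070×10^-5 + 0.1154 = 0.9769 m·K/W
Q' = ΔT/ΣR = (428 °C − 24.3 °C)/0.9769 = 413 W/m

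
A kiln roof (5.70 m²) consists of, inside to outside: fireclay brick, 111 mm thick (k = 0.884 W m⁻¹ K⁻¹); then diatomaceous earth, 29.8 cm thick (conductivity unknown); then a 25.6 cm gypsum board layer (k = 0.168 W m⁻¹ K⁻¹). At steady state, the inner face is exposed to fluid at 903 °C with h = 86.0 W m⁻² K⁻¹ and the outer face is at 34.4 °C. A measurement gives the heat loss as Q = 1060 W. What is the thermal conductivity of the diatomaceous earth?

ΣR = ΔT/Q = |903 − 34.4|/1060 = 0.8194 K/W
Known resistances:
  R_conv,in = 1/(hA) = 1/(86.0·5.70) = 0.002040 K/W
  R_fireclay brick = L/(kA) = 0.111/(0.884·5.70) = 0.02203 K/W
  R_gypsum board = L/(kA) = 0.256/(0.168·5.70) = 0.2673 K/W
R_diatomaceous earth = ΣR − ΣR_known = 0.8194 − 0.2914 = 0.5280 K/W
L/(kA) = 0.5280 ⇒ k = 0.298/(0.5280·5.70) = 0.0990 W/m·K

k = 0.0990 W/m·K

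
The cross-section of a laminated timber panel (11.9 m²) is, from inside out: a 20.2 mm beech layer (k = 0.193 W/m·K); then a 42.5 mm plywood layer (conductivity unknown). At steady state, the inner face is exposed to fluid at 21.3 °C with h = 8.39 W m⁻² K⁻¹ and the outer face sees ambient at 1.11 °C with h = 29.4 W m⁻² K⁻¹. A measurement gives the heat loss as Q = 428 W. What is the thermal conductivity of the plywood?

ΣR = ΔT/Q = |21.3 − 1.11|/428 = 0.04717 K/W
Known resistances:
  R_conv,in = 1/(hA) = 1/(8.39·11.9) = 0.01002 K/W
  R_beech = L/(kA) = 0.0202/(0.193·11.9) = 0.008795 K/W
  R_conv,out = 1/(hA) = 1/(29.4·11.9) = 0.002858 K/W
R_plywood = ΣR − ΣR_known = 0.04717 − 0.02167 = 0.02550 K/W
L/(kA) = 0.02550 ⇒ k = 0.0425/(0.02550·11.9) = 0.140 W/m·K

k = 0.140 W/m·K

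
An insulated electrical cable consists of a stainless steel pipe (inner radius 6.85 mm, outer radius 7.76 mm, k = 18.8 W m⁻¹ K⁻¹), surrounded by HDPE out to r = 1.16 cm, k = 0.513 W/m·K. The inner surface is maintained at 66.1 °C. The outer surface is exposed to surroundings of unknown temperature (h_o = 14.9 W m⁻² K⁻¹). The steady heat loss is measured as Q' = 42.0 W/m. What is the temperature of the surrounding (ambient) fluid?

T_out = 22.1 °C

Sum the resistances:
  R'_stainless steel = ln(0.00776/0.00685)/(2πk) = 0.1247/(2π·18.8) = 0.001056 m·K/W
  R'_HDPE = ln(0.0116/0.00776)/(2πk) = 0.4020/(2π·0.513) = 0.1247 m·K/W
  R'_conv,out = 1/(2πr h) = 1/(2π·0.0116·14.9) = 0.9208 m·K/W
ΣR = 1.047 m·K/W
ΔT = Q'·ΣR = 42.0 × 1.047 = 43.97 K
Heat flows outward, so T_out = T_in − ΔT = 66.1 − 43.97 = 22.1 °C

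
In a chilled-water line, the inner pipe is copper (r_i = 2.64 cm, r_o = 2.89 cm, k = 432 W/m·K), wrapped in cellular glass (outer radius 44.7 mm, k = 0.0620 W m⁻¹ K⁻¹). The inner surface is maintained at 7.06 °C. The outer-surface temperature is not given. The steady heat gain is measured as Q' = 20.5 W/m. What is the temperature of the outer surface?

T_out = 30.0 °C

Series resistances:
  R'_copper = ln(0.0289/0.0264)/(2πk) = 0.09048/(2π·432) = 3.333×10^-5 m·K/W
  R'_cellular glass = ln(0.0447/0.0289)/(2πk) = 0.4361/(2π·0.0620) = 1.120 m·K/W
ΣR = 1.120 m·K/W
ΔT = Q'·ΣR = 20.5 × 1.120 = 22.96 K
Heat flows inward, so T_out = T_in + ΔT = 7.06 + 22.96 = 30.0 °C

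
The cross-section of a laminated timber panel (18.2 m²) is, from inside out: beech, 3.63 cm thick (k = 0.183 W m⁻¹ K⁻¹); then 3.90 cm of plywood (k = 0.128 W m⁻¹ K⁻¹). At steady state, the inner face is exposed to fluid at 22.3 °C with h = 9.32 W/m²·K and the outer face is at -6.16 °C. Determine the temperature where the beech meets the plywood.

T = 8.05 °C

Treat each layer as a resistance in series:
  R_conv,in = 1/(hA) = 1/(9.32·18.2) = 0.005895 K/W
  R_beech = L/(kA) = 0.0363/(0.183·18.2) = 0.01090 K/W
  R_plywood = L/(kA) = 0.0390/(0.128·18.2) = 0.01674 K/W
ΣR = 0.005895 + 0.01090 + 0.01674 = 0.03354 K/W
Q = ΔT/ΣR = (22.3 °C − -6.16 °C)/0.03354 = 848.5 W
From the inner boundary to the beech/plywood interface, ΣR_partial = 0.01680 K/W.
T_interface = T_in − Q·ΣR_partial = 22.3 °C − (848.5)(0.01680) = 8.05 °C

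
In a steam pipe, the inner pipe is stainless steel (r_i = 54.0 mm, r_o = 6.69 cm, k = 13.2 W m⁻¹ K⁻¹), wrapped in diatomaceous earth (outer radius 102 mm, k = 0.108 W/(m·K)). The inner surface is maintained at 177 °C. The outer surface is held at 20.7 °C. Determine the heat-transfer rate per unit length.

Q' = 250 W/m

Treat each layer as a resistance in series:
  R'_stainless steel = ln(0.0669/0.0540)/(2πk) = 0.2142/(2π·13.2) = 0.002583 m·K/W
  R'_diatomaceous earth = ln(0.102/0.0669)/(2πk) = 0.4218/(2π·0.108) = 0.6215 m·K/W
ΣR = 0.002583 + 0.6215 = 0.6241 m·K/W
Q' = ΔT/ΣR = (177 °C − 20.7 °C)/0.6241 = 250 W/m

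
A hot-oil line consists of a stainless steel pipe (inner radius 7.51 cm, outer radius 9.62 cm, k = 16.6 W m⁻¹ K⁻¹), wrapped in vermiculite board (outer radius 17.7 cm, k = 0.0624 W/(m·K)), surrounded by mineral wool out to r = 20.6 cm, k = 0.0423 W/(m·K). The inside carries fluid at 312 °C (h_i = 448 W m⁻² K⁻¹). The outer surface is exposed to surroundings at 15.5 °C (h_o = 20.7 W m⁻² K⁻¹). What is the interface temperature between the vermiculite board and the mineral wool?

T = 98.6 °C

Treat each layer as a resistance in series:
  R'_conv,in = 1/(2πr h) = 1/(2π·0.0751·448) = 0.004730 m·K/W
  R'_stainless steel = ln(0.0962/0.0751)/(2πk) = 0.2476/(2π·16.6) = 0.002374 m·K/W
  R'_vermiculite board = ln(0.177/0.0962)/(2πk) = 0.6097/(2π·0.0624) = 1.555 m·K/W
  R'_mineral wool = ln(0.206/0.177)/(2πk) = 0.1517/(2π·0.0423) = 0.5709 m·K/W
  R'_conv,out = 1/(2πr h) = 1/(2π·0.206·20.7) = 0.03732 m·K/W
ΣR = 0.004730 + 0.002374 + 1.555 + 0.5709 + 0.03732 = 2.170 m·K/W
Q' = ΔT/ΣR = (312 °C − 15.5 °C)/2.170 = 136.6 W/m
From the inner boundary to the vermiculite board/mineral wool interface, ΣR_partial = 1.562 m·K/W.
T_interface = T_in − Q'·ΣR_partial = 312 °C − (136.6)(1.562) = 98.6 °C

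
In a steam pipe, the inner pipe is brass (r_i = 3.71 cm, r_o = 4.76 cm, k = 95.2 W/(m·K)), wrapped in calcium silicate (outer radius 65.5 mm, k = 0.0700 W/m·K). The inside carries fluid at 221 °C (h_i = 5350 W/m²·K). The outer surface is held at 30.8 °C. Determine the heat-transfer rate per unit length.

Q' = 262 W/m

Resistance network (inner→outer):
  R'_conv,in = 1/(2πr h) = 1/(2π·0.0371·5350) = 8.018×10^-4 m·K/W
  R'_brass = ln(0.0476/0.0371)/(2πk) = 0.2492/(2π·95.2) = 4.166×10^-4 m·K/W
  R'_calcium silicate = ln(0.0655/0.0476)/(2πk) = 0.3192/(2π·0.0700) = 0.7258 m·K/W
ΣR = 8.018×10^-4 + 4.166×10^-4 + 0.7258 = 0.7270 m·K/W
Q' = ΔT/ΣR = (221 °C − 30.8 °C)/0.7270 = 262 W/m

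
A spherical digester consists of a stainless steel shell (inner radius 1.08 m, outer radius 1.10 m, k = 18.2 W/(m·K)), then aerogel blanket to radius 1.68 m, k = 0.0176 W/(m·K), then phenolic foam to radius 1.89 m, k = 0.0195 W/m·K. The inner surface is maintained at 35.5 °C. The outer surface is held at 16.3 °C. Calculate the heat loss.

Q = 11.4 W

Treat each layer as a resistance in series:
  R_stainless steel = (1/1.08 − 1/1.10)/(4πk) = 0.01684/(4π·18.2) = 7.361×10^-5 K/W
  R_aerogel blanket = (1/1.10 − 1/1.68)/(4πk) = 0.3139/(4π·0.0176) = 1.419 K/W
  R_phenolic foam = (1/1.68 − 1/1.89)/(4πk) = 0.06614/(4π·0.0195) = 0.2699 K/W
ΣR = 7.361×10^-5 + 1.419 + 0.2699 = 1.689 K/W
Q = ΔT/ΣR = (35.5 °C − 16.3 °C)/1.689 = 11.4 W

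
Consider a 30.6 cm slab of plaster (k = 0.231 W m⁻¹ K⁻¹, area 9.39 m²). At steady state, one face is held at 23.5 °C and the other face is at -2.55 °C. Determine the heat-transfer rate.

Q = kA·ΔT/L = 0.231 × 9.39 × |23.5 °C − -2.55 °C| / 0.306 = 185 W

Q = 185 W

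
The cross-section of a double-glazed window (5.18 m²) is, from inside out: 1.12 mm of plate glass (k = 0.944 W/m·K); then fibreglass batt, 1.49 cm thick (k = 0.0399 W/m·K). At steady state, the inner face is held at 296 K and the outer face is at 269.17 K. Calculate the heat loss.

Series thermal resistances, inner to outer:
  R_plate glass = L/(kA) = 0.00112/(0.944·5.18) = 2.290×10^-4 K/W
  R_fibreglass batt = L/(kA) = 0.0149/(0.0399·5.18) = 0.07209 K/W
ΣR = 2.290×10^-4 + 0.07209 = 0.07232 K/W
Q = ΔT/ΣR = (296 K − 269.17 K)/0.07232 = 371 W

Q = 371 W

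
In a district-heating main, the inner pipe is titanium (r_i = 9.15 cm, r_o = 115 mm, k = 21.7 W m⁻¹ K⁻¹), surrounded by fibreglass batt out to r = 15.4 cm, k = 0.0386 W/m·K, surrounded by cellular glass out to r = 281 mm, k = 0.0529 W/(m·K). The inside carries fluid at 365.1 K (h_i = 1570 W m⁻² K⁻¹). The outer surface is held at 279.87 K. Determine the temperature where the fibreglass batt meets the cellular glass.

Series thermal resistances, inner to outer:
  R'_conv,in = 1/(2πr h) = 1/(2π·0.0915·1570) = 0.001108 m·K/W
  R'_titanium = ln(0.115/0.0915)/(2πk) = 0.2286/(2π·21.7) = 0.001677 m·K/W
  R'_fibreglass batt = ln(0.154/0.115)/(2πk) = 0.2920/(2π·0.0386) = 1.204 m·K/W
  R'_cellular glass = ln(0.281/0.154)/(2πk) = 0.6014/(2π·0.0529) = 1.809 m·K/W
ΣR = 0.001108 + 0.001677 + 1.204 + 1.809 = 3.016 m·K/W
Q' = ΔT/ΣR = (365.1 K − 279.87 K)/3.016 = 28.26 W/m
From the inner boundary to the fibreglass batt/cellular glass interface, ΣR_partial = 1.207 m·K/W.
T_interface = T_in − Q'·ΣR_partial = 365.1 K − (28.26)(1.207) = 331.0 K

T = 331.0 K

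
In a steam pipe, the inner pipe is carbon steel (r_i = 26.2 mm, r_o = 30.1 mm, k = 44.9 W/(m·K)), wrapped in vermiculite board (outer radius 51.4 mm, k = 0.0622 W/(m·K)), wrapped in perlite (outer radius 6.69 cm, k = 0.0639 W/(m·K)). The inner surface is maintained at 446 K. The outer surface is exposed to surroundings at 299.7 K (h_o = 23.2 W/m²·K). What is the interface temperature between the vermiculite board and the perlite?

T = 351.9 K

Resistance network (inner→outer):
  R'_carbon steel = ln(0.0301/0.0262)/(2πk) = 0.1388/(2π·44.9) = 4.919×10^-4 m·K/W
  R'_vermiculite board = ln(0.0514/0.0301)/(2πk) = 0.5351/(2π·0.0622) = 1.369 m·K/W
  R'_perlite = ln(0.0669/0.0514)/(2πk) = 0.2636/(2π·0.0639) = 0.6564 m·K/W
  R'_conv,out = 1/(2πr h) = 1/(2π·0.0669·23.2) = 0.1025 m·K/W
ΣR = 4.919×10^-4 + 1.369 + 0.6564 + 0.1025 = 2.128 m·K/W
Q' = ΔT/ΣR = (446 K − 299.7 K)/2.128 = 68.75 W/m
From the inner boundary to the vermiculite board/perlite interface, ΣR_partial = 1.369 m·K/W.
T_interface = T_in − Q'·ΣR_partial = 446 K − (68.75)(1.369) = 351.9 K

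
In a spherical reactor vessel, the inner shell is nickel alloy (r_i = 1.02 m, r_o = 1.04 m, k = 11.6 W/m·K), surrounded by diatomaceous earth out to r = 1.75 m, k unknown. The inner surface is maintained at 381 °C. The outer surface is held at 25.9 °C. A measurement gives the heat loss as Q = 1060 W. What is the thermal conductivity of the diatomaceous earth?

k = 0.0927 W/m·K

ΣR = ΔT/Q = |381 − 25.9|/1060 = 0.3350 K/W
Known resistances:
  R_nickel alloy = (1/1.02 − 1/1.04)/(4πk) = 0.01885/(4π·11.6) = 1.293×10^-4 K/W
R_diatomaceous earth = ΣR − ΣR_known = 0.3350 − 1.293×10^-4 = 0.3349 K/W
(1/r₁−1/r₂)/(4πk) = 0.3349 ⇒ k = 0.3901/(4π·0.3349) = 0.0927 W/m·K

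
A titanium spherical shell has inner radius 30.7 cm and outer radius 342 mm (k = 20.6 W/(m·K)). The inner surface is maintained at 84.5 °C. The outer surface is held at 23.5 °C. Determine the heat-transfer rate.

Q = 47.4 kW

Q = 4πk·ΔT/(1/r₁ − 1/r₂) = 4π × 20.6 × 61 / (1/0.307 − 1/0.342) = 47400 W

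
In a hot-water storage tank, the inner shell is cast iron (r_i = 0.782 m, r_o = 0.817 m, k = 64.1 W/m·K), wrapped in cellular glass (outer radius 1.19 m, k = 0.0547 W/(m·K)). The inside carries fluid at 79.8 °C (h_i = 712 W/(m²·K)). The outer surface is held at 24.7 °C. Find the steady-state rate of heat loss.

Resistance network (inner→outer):
  R_conv,in = 1/(4πr²h) = 1/(4π·0.782²·712) = 1.828×10^-4 K/W
  R_cast iron = (1/0.782 − 1/0.817)/(4πk) = 0.05478/(4π·64.1) = 6.801×10^-5 K/W
  R_cellular glass = (1/0.817 − 1/1.19)/(4πk) = 0.3837/(4π·0.0547) = 0.5581 K/W
ΣR = 1.828×10^-4 + 6.801×10^-5 + 0.5581 = 0.5584 K/W
Q = ΔT/ΣR = (79.8 °C − 24.7 °C)/0.5584 = 98.7 W

Q = 98.7 W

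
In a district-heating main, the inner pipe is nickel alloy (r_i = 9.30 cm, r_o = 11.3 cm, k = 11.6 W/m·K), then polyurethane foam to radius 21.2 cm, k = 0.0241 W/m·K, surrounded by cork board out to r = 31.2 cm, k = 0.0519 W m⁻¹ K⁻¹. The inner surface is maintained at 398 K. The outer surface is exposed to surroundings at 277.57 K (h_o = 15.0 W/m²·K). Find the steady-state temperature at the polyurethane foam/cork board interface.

Treat each layer as a resistance in series:
  R'_nickel alloy = ln(0.113/0.0930)/(2πk) = 0.1948/(2π·11.6) = 0.002673 m·K/W
  R'_polyurethane foam = ln(0.212/0.113)/(2πk) = 0.6292/(2π·0.0241) = 4.155 m·K/W
  R'_cork board = ln(0.312/0.212)/(2πk) = 0.3864/(2π·0.0519) = 1.185 m·K/W
  R'_conv,out = 1/(2πr h) = 1/(2π·0.312·15.0) = 0.03401 m·K/W
ΣR = 0.002673 + 4.155 + 1.185 + 0.03401 = 5.377 m·K/W
Q' = ΔT/ΣR = (398 K − 277.57 K)/5.377 = 22.40 W/m
From the inner boundary to the polyurethane foam/cork board interface, ΣR_partial = 4.158 m·K/W.
T_interface = T_in − Q'·ΣR_partial = 398 K − (22.40)(4.158) = 304.9 K

T = 304.9 K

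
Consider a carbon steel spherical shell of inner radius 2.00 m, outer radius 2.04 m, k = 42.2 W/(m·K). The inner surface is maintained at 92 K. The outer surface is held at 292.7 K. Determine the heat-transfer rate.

Q = 1.09×10^7 W

Q = 4πk·ΔT/(1/r₁ − 1/r₂) = 4π × 42.2 × 200.7 / (1/2.00 − 1/2.04) = 1.09×10^7 W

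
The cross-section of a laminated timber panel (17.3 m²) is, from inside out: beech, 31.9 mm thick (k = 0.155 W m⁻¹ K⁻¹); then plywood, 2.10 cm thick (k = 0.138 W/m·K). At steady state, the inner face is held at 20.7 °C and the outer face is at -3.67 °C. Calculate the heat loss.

Q = 1180 W

Treat each layer as a resistance in series:
  R_beech = L/(kA) = 0.0319/(0.155·17.3) = 0.01190 K/W
  R_plywood = L/(kA) = 0.0210/(0.138·17.3) = 0.008796 K/W
ΣR = 0.01190 + 0.008796 = 0.02070 K/W
Q = ΔT/ΣR = (20.7 °C − -3.67 °C)/0.02070 = 1180 W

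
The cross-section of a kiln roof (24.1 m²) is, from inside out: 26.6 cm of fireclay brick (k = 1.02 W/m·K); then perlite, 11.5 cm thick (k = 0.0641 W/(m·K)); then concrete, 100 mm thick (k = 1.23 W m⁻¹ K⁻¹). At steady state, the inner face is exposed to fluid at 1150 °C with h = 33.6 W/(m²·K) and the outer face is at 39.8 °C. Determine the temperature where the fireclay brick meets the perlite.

Treat each layer as a resistance in series:
  R_conv,in = 1/(hA) = 1/(33.6·24.1) = 0.001235 K/W
  R_fireclay brick = L/(kA) = 0.266/(1.02·24.1) = 0.01082 K/W
  R_perlite = L/(kA) = 0.115/(0.0641·24.1) = 0.07444 K/W
  R_concrete = L/(kA) = 0.100/(1.23·24.1) = 0.003373 K/W
ΣR = 0.001235 + 0.01082 + 0.07444 + 0.003373 = 0.08987 K/W
Q = ΔT/ΣR = (1150 °C − 39.8 °C)/0.08987 = 12350 W
From the inner boundary to the fireclay brick/perlite interface, ΣR_partial = 0.01205 K/W.
T_interface = T_in − Q·ΣR_partial = 1150 °C − (12350)(0.01205) = 1001 °C

T = 1001 °C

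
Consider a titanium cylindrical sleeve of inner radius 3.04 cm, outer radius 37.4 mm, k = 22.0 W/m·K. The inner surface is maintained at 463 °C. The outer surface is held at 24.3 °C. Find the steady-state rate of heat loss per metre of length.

Q' = 293 kW/m

Q' = 2πk·ΔT/ln(r₂/r₁) = 2π × 22.0 × 438.7 / ln(0.0374/0.0304) = 2.93×10^5 W/m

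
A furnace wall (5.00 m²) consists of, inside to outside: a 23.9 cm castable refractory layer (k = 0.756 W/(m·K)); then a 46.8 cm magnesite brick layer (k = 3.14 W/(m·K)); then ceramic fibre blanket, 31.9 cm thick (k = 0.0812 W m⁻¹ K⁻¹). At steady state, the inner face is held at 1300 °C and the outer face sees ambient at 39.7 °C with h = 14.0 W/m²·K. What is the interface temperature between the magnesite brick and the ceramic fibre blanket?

T = 1169 °C

Series thermal resistances, inner to outer:
  R_castable refractory = L/(kA) = 0.239/(0.756·5.00) = 0.06323 K/W
  R_magnesite brick = L/(kA) = 0.468/(3.14·5.00) = 0.02981 K/W
  R_ceramic fibre blanket = L/(kA) = 0.319/(0.0812·5.00) = 0.7857 K/W
  R_conv,out = 1/(hA) = 1/(14.0·5.00) = 0.01429 K/W
ΣR = 0.06323 + 0.02981 + 0.7857 + 0.01429 = 0.8930 K/W
Q = ΔT/ΣR = (1300 °C − 39.7 °C)/0.8930 = 1411 W
From the inner boundary to the magnesite brick/ceramic fibre blanket interface, ΣR_partial = 0.09304 K/W.
T_interface = T_in − Q·ΣR_partial = 1300 °C − (1411)(0.09304) = 1169 °C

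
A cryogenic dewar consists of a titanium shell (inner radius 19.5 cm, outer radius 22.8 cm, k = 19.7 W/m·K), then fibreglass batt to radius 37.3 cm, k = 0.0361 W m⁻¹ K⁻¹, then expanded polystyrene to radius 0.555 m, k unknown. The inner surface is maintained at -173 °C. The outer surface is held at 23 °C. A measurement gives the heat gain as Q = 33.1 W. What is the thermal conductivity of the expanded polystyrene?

k = 0.0324 W/m·K

ΣR = ΔT/Q = |-173 − 23|/33.1 = 5.921 K/W
Known resistances:
  R_titanium = (1/0.195 − 1/0.228)/(4πk) = 0.7422/(4π·19.7) = 0.002998 K/W
  R_fibreglass batt = (1/0.228 − 1/0.373)/(4πk) = 1.705/(4π·0.0361) = 3.758 K/W
R_expanded polystyrene = ΣR − ΣR_known = 5.921 − 3.761 = 2.160 K/W
(1/r₁−1/r₂)/(4πk) = 2.160 ⇒ k = 0.8792/(4π·2.160) = 0.0324 W/m·K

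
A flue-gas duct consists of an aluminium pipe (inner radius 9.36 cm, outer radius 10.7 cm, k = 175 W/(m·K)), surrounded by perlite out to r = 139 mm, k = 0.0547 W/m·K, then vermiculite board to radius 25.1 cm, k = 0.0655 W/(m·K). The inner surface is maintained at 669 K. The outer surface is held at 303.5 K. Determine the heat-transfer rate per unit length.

Q' = 166 W/m

Series thermal resistances, inner to outer:
  R'_aluminium = ln(0.107/0.0936)/(2πk) = 0.1338/(2π·175) = 1.217×10^-4 m·K/W
  R'_perlite = ln(0.139/0.107)/(2πk) = 0.2616/(2π·0.0547) = 0.7613 m·K/W
  R'_vermiculite board = ln(0.251/0.139)/(2πk) = 0.5910/(2π·0.0655) = 1.436 m·K/W
ΣR = 1.217×10^-4 + 0.7613 + 1.436 = 2.197 m·K/W
Q' = ΔT/ΣR = (669 K − 303.5 K)/2.197 = 166 W/m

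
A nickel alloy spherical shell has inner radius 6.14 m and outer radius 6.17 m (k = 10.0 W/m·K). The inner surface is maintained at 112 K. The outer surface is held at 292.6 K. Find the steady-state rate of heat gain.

Q = 4πk·ΔT/(1/r₁ − 1/r₂) = 4π × 10.0 × 180.6 / (1/6.14 − 1/6.17) = 2.87×10^7 W

Q = 28700 kW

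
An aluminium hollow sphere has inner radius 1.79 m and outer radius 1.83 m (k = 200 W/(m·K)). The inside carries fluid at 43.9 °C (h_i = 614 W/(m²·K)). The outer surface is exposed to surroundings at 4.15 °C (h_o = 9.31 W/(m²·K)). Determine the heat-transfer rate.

Q = 15300 W

Resistance network (inner→outer):
  R_conv,in = 1/(4πr²h) = 1/(4π·1.79²·614) = 4.045×10^-5 K/W
  R_aluminium = (1/1.79 − 1/1.83)/(4πk) = 0.01221/(4π·200) = 4.859×10^-6 K/W
  R_conv,out = 1/(4πr²h) = 1/(4π·1.83²·9.31) = 0.002552 K/W
ΣR = 4.045×10^-5 + 4.859×10^-6 + 0.002552 = 0.002597 K/W
Q = ΔT/ΣR = (43.9 °C − 4.15 °C)/0.002597 = 15300 W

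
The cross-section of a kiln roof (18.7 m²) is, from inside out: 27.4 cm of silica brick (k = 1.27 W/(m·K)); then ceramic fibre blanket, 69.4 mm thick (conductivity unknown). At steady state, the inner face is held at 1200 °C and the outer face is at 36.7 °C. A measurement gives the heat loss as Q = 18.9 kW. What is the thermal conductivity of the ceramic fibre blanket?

ΣR = ΔT/Q = |1200 − 36.7|/18900 = 0.06155 K/W
Known resistances:
  R_silica brick = L/(kA) = 0.274/(1.27·18.7) = 0.01154 K/W
R_ceramic fibre blanket = ΣR − ΣR_known = 0.06155 − 0.01154 = 0.05001 K/W
L/(kA) = 0.05001 ⇒ k = 0.0694/(0.05001·18.7) = 0.0742 W/m·K

k = 0.0742 W/m·K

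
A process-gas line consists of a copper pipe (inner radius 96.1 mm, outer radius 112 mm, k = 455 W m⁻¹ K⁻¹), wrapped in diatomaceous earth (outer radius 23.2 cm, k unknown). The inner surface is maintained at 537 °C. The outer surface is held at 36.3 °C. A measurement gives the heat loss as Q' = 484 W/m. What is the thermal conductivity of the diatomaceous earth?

ΣR = ΔT/Q' = |537 − 36.3|/484 = 1.035 m·K/W
Known resistances:
  R'_copper = ln(0.112/0.0961)/(2πk) = 0.1531/(2π·455) = 5.356×10^-5 m·K/W
R_diatomaceous earth = ΣR − ΣR_known = 1.035 − 5.356×10^-5 = 1.035 m·K/W
ln(r₂/r₁)/(2πk) = 1.035 ⇒ k = 0.7282/(2π·1.035) = 0.112 W/m·K

k = 0.112 W/m·K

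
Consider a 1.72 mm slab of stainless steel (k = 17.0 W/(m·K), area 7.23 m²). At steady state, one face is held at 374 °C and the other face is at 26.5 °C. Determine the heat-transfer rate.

Q = kA·ΔT/L = 17.0 × 7.23 × |374 °C − 26.5 °C| / 0.00172 = 2.48×10^7 W

Q = 24800 kW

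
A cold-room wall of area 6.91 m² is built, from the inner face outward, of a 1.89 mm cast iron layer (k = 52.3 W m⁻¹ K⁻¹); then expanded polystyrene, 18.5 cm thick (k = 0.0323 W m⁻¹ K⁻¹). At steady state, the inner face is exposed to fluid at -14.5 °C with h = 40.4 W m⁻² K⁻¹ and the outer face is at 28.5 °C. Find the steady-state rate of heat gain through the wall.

Resistance network (inner→outer):
  R_conv,in = 1/(hA) = 1/(40.4·6.91) = 0.003582 K/W
  R_cast iron = L/(kA) = 0.00189/(52.3·6.91) = 5.230×10^-6 K/W
  R_expanded polystyrene = L/(kA) = 0.185/(0.0323·6.91) = 0.8289 K/W
ΣR = 0.003582 + 5.230×10^-6 + 0.8289 = 0.8325 K/W
Q = ΔT/ΣR = (-14.5 °C − 28.5 °C)/0.8325 = -51.7 W
(Negative Q ⇒ heat flows inward; heat gain = 51.7 W.)

Q = 51.7 W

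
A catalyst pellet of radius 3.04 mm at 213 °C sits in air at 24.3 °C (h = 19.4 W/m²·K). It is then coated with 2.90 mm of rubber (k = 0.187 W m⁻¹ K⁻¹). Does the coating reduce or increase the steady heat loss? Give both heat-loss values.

increases: 0.425 → 1.02 W

Critical radius for a sphere: r_cr = 2k/h = 0.0193 m = 1.93 cm.
Outer radius after coating: r₂ = 0.00304 + 0.00290 = 0.00594 m.
Since r₁ < r_cr and r₂ ≤ r_cr, the coating moves toward the maximum at r_cr — heat loss rises.
Bare: R = 1/(4πr₁²h) = 443.9 K/W; Q = 188.7/443.9 = 0.425 W.
Coated: R = R_cond + R_conv = 184.6 K/W; Q = 188.7/184.6 = 1.02 W.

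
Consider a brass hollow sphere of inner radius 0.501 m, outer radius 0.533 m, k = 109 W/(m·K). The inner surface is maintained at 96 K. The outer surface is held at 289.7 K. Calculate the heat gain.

Q = 2210 kW

Q = 4πk·ΔT/(1/r₁ − 1/r₂) = 4π × 109 × 193.7 / (1/0.501 − 1/0.533) = 2.21×10^6 W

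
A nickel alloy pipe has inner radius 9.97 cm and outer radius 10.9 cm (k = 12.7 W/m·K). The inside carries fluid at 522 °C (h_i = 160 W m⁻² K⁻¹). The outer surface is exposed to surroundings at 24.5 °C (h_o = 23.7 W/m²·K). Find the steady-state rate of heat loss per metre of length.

Q' = 6.84 kW/m

Series thermal resistances, inner to outer:
  R'_conv,in = 1/(2πr h) = 1/(2π·0.0997·160) = 0.009977 m·K/W
  R'_nickel alloy = ln(0.109/0.0997)/(2πk) = 0.08918/(2π·12.7) = 0.001118 m·K/W
  R'_conv,out = 1/(2πr h) = 1/(2π·0.109·23.7) = 0.06161 m·K/W
ΣR = 0.009977 + 0.001118 + 0.06161 = 0.07270 m·K/W
Q' = ΔT/ΣR = (522 °C − 24.5 °C)/0.07270 = 6840 W/m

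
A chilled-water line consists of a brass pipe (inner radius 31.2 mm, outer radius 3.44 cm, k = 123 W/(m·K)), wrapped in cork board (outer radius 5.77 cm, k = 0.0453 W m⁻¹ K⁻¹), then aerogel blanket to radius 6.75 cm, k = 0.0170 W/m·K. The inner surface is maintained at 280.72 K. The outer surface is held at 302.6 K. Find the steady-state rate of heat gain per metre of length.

Resistance network (inner→outer):
  R'_brass = ln(0.0344/0.0312)/(2πk) = 0.09764/(2π·123) = 1.263×10^-4 m·K/W
  R'_cork board = ln(0.0577/0.0344)/(2πk) = 0.5172/(2π·0.0453) = 1.817 m·K/W
  R'_aerogel blanket = ln(0.0675/0.0577)/(2πk) = 0.1569/(2π·0.0170) = 1.469 m·K/W
ΣR = 1.263×10^-4 + 1.817 + 1.469 = 3.286 m·K/W
Q' = ΔT/ΣR = (280.72 K − 302.6 K)/3.286 = -6.66 W/m
(Negative Q' ⇒ heat flows inward; heat gain = 6.66 W/m.)

Q' = 6.66 W/m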